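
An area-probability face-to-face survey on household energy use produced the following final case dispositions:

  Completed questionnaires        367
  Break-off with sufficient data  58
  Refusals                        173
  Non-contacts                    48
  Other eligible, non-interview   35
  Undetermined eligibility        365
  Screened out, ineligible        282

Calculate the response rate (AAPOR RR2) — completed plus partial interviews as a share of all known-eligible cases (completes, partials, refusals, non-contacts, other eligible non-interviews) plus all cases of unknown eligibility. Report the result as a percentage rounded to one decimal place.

Numerator → 367 + 58 = 425
Denom → 367 + 58 + 173 + 48 + 35 + 365 = 1046
RR2 = 425 / 1046 = 0.4063

40.6%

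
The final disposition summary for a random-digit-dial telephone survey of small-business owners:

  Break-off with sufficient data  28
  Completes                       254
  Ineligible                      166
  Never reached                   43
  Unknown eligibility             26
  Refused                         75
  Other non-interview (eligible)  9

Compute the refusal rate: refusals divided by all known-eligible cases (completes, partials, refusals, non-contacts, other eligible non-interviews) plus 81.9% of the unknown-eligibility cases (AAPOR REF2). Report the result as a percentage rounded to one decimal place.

17.4%

Num = 75
Eligible (known) = 254 + 28 + 75 + 43 + 9 = 409
Eligible share of unknowns = 0.8190 × 26 = 21.29
Base = 409 + 21.29 = 430.29
REF2 = 75 / 430.29 = 0.1743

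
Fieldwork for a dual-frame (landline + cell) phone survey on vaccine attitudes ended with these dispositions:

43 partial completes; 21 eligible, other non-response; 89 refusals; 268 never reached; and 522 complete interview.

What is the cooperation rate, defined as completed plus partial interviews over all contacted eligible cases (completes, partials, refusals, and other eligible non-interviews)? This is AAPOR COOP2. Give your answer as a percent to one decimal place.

Num: 522 + 43 = 565
Base: 522 + 43 + 89 + 21 = 675
COOP2 = 565 / 675 = 0.8370

83.7%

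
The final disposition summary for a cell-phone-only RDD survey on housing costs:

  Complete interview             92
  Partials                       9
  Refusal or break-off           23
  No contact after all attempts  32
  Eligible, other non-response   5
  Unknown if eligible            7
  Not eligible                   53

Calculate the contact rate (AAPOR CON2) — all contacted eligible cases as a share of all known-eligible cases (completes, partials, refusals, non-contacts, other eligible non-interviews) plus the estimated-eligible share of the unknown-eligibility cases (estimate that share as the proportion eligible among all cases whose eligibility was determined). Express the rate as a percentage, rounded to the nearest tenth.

Num → 92 + 9 + 23 + 5 = 129
Known eligible → 92 + 9 + 23 + 32 + 5 = 161
e = 161 / (161 + 53) = 161 / 214 = 0.7523
Estimated eligible among unknowns → 0.7523 × 7 = 5.27
Denom → 161 + 5.27 = 166.27
CON2 = 129 / 166.27 = 0.7758

77.6%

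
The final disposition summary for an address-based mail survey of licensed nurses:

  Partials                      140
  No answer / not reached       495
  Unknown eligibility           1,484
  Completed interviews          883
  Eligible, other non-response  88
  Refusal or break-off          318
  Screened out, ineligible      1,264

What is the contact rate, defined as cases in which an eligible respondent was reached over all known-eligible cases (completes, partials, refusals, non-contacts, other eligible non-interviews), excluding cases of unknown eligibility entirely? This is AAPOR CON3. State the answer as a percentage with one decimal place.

Numerator → 883 + 140 + 318 + 88 = 1429
Denominator → 883 + 140 + 318 + 495 + 88 = 1924
CON3 = 1429 / 1924 = 0.7427

74.3%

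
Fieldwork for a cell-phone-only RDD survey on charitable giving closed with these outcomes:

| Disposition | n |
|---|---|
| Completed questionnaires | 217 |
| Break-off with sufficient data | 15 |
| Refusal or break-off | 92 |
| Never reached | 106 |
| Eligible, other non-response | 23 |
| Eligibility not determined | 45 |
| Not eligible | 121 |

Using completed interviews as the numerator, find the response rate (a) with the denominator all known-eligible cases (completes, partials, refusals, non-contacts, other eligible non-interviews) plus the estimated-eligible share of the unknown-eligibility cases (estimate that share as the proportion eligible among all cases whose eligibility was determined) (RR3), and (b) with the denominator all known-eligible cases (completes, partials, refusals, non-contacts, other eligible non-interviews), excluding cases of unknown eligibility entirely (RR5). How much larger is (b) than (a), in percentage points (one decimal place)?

3.5

Numerator: 217
Determined eligible: 217 + 15 + 92 + 106 + 23 = 453
e = 453 / (453 + 121) = 453 / 574 = 0.7892
Estimated eligible among unknowns: 0.7892 × 45 = 35.51
Base: 453 + 35.51 = 488.51
RR3 = 217 / 488.51 = 0.4442
Base: 217 + 15 + 92 + 106 + 23 = 453
RR5 = 217 / 453 = 0.4790
Difference = 47.90 − 44.42 = 3.48 percentage points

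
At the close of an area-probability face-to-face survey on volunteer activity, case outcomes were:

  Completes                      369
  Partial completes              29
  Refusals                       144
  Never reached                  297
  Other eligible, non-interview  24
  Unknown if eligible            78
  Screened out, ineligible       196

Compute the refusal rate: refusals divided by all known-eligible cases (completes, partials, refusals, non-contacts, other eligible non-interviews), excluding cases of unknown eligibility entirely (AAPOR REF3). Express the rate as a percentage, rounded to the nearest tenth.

Top = 144
Denom = 369 + 29 + 144 + 297 + 24 = 863
REF3 = 144 / 863 = 0.1669

16.7%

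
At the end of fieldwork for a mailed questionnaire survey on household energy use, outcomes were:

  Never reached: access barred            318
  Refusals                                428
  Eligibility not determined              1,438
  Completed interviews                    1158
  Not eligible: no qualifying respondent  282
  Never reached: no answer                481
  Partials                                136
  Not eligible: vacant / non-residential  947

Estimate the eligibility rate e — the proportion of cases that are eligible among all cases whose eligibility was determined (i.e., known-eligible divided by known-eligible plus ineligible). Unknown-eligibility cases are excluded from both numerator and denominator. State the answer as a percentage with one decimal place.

67.2%

No answer / not reached = 481 + 318 = 799
Ineligible = 282 + 947 = 1229
Eligible (known) = 1158 + 136 + 428 + 799 = 2521
e = 2521 / (2521 + 1229) = 2521 / 3750 = 0.6723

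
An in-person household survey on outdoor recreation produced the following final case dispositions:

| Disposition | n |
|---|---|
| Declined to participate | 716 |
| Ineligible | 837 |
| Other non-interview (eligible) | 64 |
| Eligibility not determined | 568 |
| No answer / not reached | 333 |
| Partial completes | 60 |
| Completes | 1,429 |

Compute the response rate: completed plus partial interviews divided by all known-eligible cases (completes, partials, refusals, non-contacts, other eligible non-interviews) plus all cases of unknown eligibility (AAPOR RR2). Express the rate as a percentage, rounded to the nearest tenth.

Numerator → 1429 + 60 = 1489
Denominator → 1429 + 60 + 716 + 333 + 64 + 568 = 3170
RR2 = 1489 / 3170 = 0.4697

47.0%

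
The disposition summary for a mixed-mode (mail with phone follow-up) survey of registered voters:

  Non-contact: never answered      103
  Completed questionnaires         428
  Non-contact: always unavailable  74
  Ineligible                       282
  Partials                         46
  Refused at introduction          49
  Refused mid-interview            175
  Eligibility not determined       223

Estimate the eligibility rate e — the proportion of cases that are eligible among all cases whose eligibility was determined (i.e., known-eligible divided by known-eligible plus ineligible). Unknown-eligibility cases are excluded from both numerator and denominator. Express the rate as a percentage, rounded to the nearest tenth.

Declined to participate = 49 + 175 = 224
No answer / not reached = 103 + 74 = 177
Determined eligible → 428 + 46 + 224 + 177 = 875
e = 875 / (875 + 282) = 875 / 1157 = 0.7563

75.6%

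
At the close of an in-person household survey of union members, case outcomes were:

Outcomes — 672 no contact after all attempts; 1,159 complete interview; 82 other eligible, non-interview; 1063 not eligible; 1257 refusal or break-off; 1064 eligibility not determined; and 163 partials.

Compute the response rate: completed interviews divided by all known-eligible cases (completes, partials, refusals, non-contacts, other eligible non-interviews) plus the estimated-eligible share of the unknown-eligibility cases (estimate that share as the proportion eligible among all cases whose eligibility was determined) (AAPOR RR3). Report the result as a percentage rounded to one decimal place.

28.0%

Numerator: 1159
Eligible (known): 1159 + 163 + 1257 + 672 + 82 = 3333
e = 3333 / (3333 + 1063) = 3333 / 4396 = 0.7582
Eligible share of unknowns: 0.7582 × 1064 = 806.72
Base: 3333 + 806.72 = 4139.72
RR3 = 1159 / 4139.72 = 0.2800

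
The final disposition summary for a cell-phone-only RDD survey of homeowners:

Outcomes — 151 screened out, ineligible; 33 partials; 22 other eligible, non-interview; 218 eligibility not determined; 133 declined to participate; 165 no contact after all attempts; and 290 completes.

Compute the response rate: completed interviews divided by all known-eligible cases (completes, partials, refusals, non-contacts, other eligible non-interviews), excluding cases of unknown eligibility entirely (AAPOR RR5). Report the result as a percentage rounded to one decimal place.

45.1%

Top: 290
Denominator: 290 + 33 + 133 + 165 + 22 = 643
RR5 = 290 / 643 = 0.4510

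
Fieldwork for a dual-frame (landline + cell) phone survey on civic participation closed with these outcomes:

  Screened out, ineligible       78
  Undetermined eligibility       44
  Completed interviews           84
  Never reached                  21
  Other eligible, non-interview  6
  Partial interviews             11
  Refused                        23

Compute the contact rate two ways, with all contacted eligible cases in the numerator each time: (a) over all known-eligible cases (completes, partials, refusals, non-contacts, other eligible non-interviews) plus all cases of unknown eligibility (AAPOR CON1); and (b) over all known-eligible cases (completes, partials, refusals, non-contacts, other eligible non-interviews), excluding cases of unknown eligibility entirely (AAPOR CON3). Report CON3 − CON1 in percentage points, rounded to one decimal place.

Num → 84 + 11 + 23 + 6 = 124
Denom → 84 + 11 + 23 + 21 + 6 + 44 = 189
CON1 = 124 / 189 = 0.6561
Denom → 84 + 11 + 23 + 21 + 6 = 145
CON3 = 124 / 145 = 0.8552
Difference = 85.52 − 65.61 = 19.91 percentage points

19.9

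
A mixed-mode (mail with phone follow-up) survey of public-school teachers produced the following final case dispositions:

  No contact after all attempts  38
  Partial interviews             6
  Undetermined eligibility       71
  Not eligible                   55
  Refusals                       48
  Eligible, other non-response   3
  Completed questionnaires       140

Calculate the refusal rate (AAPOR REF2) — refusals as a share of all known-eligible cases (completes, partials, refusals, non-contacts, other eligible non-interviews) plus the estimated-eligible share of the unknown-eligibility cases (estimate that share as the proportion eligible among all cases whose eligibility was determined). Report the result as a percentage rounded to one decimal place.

Num → 48
Eligible (known) → 140 + 6 + 48 + 38 + 3 = 235
e = 235 / (235 + 55) = 235 / 290 = 0.8103
Eligible share of unknowns → 0.8103 × 71 = 57.53
Denominator → 235 + 57.53 = 292.53
REF2 = 48 / 292.53 = 0.1641

16.4%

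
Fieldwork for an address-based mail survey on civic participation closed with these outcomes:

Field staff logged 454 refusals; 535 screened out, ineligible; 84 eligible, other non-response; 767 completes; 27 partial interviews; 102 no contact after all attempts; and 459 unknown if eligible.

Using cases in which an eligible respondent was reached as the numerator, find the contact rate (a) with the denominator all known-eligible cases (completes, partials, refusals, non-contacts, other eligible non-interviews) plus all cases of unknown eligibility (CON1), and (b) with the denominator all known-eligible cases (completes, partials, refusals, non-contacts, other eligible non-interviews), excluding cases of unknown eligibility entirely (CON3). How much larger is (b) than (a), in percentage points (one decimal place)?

22.5

Top = 767 + 27 + 454 + 84 = 1332
Denominator = 767 + 27 + 454 + 102 + 84 + 459 = 1893
CON1 = 1332 / 1893 = 0.7036
Denominator = 767 + 27 + 454 + 102 + 84 = 1434
CON3 = 1332 / 1434 = 0.9289
Difference = 92.89 − 70.36 = 22.53 percentage points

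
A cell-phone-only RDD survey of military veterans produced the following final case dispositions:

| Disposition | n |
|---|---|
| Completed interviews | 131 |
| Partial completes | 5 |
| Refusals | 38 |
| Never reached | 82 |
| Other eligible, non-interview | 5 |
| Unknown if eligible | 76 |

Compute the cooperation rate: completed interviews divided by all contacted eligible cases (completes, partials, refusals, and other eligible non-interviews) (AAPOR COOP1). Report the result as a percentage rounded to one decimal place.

73.2%

Num → 131
Denom → 131 + 5 + 38 + 5 = 179
COOP1 = 131 / 179 = 0.7318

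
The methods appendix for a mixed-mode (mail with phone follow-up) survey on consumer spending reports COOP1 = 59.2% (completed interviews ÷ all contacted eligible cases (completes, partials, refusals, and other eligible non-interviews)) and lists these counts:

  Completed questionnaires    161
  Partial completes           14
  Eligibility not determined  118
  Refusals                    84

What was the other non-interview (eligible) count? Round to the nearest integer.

COOP1 = 161 / D = 0.592
D = 161 / 0.592 = 272.0
Remaining denominator categories sum to 259
other non-interview (eligible) = 272.0 − 259 ≈ 13

13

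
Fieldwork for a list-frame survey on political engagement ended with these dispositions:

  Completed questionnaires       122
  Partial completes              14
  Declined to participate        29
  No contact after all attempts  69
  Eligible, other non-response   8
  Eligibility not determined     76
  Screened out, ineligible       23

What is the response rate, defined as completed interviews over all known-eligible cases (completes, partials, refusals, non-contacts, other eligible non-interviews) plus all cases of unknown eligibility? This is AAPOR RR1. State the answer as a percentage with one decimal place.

Top → 122
Denominator → 122 + 14 + 29 + 69 + 8 + 76 = 318
RR1 = 122 / 318 = 0.3836

38.4%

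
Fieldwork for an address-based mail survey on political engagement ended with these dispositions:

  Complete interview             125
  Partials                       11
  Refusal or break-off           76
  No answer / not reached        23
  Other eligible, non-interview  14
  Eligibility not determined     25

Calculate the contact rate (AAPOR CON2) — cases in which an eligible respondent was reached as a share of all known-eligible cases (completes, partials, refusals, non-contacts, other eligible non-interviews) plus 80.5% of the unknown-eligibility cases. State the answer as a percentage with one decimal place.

Top = 125 + 11 + 76 + 14 = 226
Known eligible = 125 + 11 + 76 + 23 + 14 = 249
e × U = 0.8050 × 25 = 20.12
Denominator = 249 + 20.12 = 269.12
CON2 = 226 / 269.12 = 0.8398

84.0%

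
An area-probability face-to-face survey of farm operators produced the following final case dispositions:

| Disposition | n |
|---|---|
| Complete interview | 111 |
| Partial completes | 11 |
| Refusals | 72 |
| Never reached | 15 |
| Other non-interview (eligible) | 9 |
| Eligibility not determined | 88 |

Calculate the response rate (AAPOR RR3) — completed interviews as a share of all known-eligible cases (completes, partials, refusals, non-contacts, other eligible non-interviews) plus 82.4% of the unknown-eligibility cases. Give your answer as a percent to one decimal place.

38.2%

Num = 111
Known eligible = 111 + 11 + 72 + 15 + 9 = 218
Estimated eligible among unknowns = 0.8240 × 88 = 72.51
Denom = 218 + 72.51 = 290.51
RR3 = 111 / 290.51 = 0.3821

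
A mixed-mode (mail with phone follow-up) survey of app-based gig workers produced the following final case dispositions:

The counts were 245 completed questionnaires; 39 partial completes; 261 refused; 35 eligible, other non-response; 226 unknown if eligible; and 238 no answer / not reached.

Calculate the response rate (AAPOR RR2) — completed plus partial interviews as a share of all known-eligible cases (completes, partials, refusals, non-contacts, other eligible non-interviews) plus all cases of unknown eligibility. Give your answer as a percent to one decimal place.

Num → 245 + 39 = 284
Base → 245 + 39 + 261 + 238 + 35 + 226 = 1044
RR2 = 284 / 1044 = 0.2720

27.2%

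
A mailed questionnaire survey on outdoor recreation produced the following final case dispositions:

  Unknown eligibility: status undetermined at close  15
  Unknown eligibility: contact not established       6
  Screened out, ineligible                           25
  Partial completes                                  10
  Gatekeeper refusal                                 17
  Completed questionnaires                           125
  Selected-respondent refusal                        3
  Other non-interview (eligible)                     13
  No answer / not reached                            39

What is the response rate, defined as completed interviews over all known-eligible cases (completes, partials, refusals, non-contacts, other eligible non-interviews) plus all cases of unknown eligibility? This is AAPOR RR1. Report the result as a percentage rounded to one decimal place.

Refused = 17 + 3 = 20
Unknown if eligible = 6 + 15 = 21
Top: 125
Denom: 125 + 10 + 20 + 39 + 13 + 21 = 228
RR1 = 125 / 228 = 0.5482

54.8%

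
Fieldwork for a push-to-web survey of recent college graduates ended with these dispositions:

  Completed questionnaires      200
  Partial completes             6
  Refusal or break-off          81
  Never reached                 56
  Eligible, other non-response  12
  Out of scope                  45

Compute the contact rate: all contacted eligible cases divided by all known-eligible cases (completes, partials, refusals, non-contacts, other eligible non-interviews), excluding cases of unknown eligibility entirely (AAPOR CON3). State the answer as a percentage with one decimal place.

Num = 200 + 6 + 81 + 12 = 299
Base = 200 + 6 + 81 + 56 + 12 = 355
CON3 = 299 / 355 = 0.8423

84.2%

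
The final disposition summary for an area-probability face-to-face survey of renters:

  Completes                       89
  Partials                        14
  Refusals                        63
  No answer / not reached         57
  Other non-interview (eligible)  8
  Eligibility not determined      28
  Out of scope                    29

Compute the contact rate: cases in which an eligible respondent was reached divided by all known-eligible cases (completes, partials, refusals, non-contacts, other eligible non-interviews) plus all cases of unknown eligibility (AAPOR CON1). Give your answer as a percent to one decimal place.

67.2%

Numerator: 89 + 14 + 63 + 8 = 174
Base: 89 + 14 + 63 + 57 + 8 + 28 = 259
CON1 = 174 / 259 = 0.6718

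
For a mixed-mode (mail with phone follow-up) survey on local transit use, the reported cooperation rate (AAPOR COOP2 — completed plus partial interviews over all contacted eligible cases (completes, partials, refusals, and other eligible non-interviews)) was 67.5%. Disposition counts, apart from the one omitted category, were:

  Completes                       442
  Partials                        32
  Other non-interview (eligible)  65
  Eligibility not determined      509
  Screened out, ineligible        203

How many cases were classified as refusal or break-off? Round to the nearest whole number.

163

Top = 442 + 32 = 474
COOP2 = 474 / D = 0.675
D = 474 / 0.675 = 702.2
Rest of base = 539
refusal or break-off = 702.2 − 539 ≈ 163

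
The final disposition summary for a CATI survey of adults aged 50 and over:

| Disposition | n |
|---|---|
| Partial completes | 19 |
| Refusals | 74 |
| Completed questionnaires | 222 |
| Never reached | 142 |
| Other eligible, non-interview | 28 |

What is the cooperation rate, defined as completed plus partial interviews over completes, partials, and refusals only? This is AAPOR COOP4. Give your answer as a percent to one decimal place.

76.5%

Numerator: 222 + 19 = 241
Denom: 222 + 19 + 74 = 315
COOP4 = 241 / 315 = 0.7651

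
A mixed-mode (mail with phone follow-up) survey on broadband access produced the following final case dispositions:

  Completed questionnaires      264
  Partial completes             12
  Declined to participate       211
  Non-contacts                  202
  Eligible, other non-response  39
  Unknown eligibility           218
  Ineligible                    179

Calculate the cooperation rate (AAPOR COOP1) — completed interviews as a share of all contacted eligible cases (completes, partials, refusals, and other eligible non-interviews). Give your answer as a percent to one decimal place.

50.2%

Numerator = 264
Denom = 264 + 12 + 211 + 39 = 526
COOP1 = 264 / 526 = 0.5019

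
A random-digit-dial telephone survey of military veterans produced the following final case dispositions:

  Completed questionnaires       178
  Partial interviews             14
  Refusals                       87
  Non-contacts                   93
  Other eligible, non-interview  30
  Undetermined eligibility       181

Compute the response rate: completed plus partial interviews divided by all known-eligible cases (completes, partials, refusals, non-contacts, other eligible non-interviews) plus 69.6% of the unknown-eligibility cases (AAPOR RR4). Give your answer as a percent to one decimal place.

Num = 178 + 14 = 192
Known eligible = 178 + 14 + 87 + 93 + 30 = 402
Eligible share of unknowns = 0.6960 × 181 = 125.98
Denom = 402 + 125.98 = 527.98
RR4 = 192 / 527.98 = 0.3637

36.4%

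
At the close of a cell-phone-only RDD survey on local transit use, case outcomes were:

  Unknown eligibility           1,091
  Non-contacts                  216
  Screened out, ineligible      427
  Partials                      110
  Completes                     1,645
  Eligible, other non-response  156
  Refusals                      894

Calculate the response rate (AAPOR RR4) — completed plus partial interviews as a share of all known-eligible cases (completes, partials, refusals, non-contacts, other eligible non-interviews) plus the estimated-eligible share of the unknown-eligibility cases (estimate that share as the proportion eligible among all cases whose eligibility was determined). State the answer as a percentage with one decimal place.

Top: 1645 + 110 = 1755
Determined eligible: 1645 + 110 + 894 + 216 + 156 = 3021
e = 3021 / (3021 + 427) = 3021 / 3448 = 0.8762
e × U: 0.8762 × 1091 = 955.93
Base: 3021 + 955.93 = 3976.93
RR4 = 1755 / 3976.93 = 0.4413

44.1%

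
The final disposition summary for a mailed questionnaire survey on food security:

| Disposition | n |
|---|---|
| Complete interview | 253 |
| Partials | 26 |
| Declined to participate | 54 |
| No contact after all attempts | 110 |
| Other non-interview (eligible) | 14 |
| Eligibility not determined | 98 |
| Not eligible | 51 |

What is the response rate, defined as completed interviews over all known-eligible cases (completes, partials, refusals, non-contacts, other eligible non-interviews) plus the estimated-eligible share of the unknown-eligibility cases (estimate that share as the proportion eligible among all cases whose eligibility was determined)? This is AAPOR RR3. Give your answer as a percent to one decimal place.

Numerator: 253
Determined eligible: 253 + 26 + 54 + 110 + 14 = 457
e = 457 / (457 + 51) = 457 / 508 = 0.8996
Estimated eligible among unknowns: 0.8996 × 98 = 88.16
Denominator: 457 + 88.16 = 545.16
RR3 = 253 / 545.16 = 0.4641

46.4%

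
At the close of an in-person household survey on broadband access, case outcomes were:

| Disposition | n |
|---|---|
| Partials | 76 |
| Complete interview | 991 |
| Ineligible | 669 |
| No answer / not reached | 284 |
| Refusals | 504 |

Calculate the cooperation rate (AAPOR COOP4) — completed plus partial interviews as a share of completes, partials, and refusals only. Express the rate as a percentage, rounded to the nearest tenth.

Top → 991 + 76 = 1067
Base → 991 + 76 + 504 = 1571
COOP4 = 1067 / 1571 = 0.6792

67.9%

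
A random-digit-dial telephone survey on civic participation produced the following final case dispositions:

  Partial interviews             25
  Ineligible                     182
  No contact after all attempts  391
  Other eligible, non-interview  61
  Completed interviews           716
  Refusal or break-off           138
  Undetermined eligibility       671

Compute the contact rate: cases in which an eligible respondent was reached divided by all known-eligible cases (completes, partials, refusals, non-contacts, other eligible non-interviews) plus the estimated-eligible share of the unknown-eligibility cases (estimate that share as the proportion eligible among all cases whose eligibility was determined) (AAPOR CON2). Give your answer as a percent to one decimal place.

48.9%

Num → 716 + 25 + 138 + 61 = 940
Known eligible → 716 + 25 + 138 + 391 + 61 = 1331
e = 1331 / (1331 + 182) = 1331 / 1513 = 0.8797
e × U → 0.8797 × 671 = 590.28
Base → 1331 + 590.28 = 1921.28
CON2 = 940 / 1921.28 = 0.4893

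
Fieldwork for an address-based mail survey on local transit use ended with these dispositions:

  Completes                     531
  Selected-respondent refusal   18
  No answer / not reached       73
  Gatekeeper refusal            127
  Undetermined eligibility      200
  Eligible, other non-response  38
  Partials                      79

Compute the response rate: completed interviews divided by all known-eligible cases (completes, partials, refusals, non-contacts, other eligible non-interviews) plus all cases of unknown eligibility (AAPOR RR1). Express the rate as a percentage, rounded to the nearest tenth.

Declined to participate = 127 + 18 = 145
Numerator = 531
Denom = 531 + 79 + 145 + 73 + 38 + 200 = 1066
RR1 = 531 / 1066 = 0.4981

49.8%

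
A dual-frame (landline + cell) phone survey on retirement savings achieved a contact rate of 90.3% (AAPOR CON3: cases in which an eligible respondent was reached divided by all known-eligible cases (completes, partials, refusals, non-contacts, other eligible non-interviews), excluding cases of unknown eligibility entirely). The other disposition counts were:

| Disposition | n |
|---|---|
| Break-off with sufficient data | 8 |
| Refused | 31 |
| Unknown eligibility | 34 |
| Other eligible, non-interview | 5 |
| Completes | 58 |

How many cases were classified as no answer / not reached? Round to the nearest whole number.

Top → 58 + 8 + 31 + 5 = 102
CON3 = 102 / D = 0.903
D = 102 / 0.903 = 113.0
Remaining denominator categories sum to 102
no answer / not reached = 113.0 − 102 ≈ 11

11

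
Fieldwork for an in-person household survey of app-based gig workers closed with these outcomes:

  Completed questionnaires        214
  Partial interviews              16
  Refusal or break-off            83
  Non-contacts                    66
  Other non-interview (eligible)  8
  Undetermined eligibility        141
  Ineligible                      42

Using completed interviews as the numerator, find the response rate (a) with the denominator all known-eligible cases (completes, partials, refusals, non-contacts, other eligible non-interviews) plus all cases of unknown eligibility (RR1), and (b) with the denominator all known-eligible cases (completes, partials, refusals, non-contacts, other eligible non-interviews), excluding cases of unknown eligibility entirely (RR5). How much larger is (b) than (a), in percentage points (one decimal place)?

Num → 214
Base → 214 + 16 + 83 + 66 + 8 + 141 = 528
RR1 = 214 / 528 = 0.4053
Base → 214 + 16 + 83 + 66 + 8 = 387
RR5 = 214 / 387 = 0.5530
Difference = 55.30 − 40.53 = 14.77 percentage points

14.8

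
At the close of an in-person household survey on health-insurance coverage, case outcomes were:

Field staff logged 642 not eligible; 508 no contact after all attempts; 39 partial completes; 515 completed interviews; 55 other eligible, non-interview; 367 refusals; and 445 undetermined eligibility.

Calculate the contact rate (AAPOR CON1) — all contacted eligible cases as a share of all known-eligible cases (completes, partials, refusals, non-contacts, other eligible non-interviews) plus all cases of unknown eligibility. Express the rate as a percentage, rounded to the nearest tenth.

Num: 515 + 39 + 367 + 55 = 976
Base: 515 + 39 + 367 + 508 + 55 + 445 = 1929
CON1 = 976 / 1929 = 0.5060

50.6%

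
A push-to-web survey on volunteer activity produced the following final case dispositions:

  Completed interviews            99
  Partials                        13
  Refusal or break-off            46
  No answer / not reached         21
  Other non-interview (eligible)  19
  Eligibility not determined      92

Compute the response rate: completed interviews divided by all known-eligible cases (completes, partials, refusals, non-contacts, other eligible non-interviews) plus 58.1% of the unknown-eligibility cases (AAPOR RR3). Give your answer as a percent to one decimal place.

Num = 99
Eligible (known) = 99 + 13 + 46 + 21 + 19 = 198
e × U = 0.5810 × 92 = 53.45
Base = 198 + 53.45 = 251.45
RR3 = 99 / 251.45 = 0.3937

39.4%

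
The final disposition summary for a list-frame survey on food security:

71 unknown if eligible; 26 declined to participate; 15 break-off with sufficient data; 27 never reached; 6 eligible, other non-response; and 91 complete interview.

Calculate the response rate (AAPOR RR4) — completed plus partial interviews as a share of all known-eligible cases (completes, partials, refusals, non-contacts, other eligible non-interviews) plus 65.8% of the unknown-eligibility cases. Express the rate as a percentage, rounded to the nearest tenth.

50.1%

Top: 91 + 15 = 106
Known eligible: 91 + 15 + 26 + 27 + 6 = 165
Estimated eligible among unknowns: 0.6580 × 71 = 46.72
Denom: 165 + 46.72 = 211.72
RR4 = 106 / 211.72 = 0.5007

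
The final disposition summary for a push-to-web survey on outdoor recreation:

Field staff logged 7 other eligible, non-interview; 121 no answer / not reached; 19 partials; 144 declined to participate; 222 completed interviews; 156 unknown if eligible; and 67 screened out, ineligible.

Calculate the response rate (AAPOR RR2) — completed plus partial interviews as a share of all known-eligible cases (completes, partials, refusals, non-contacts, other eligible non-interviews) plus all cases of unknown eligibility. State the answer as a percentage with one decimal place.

Num = 222 + 19 = 241
Denom = 222 + 19 + 144 + 121 + 7 + 156 = 669
RR2 = 241 / 669 = 0.3602

36.0%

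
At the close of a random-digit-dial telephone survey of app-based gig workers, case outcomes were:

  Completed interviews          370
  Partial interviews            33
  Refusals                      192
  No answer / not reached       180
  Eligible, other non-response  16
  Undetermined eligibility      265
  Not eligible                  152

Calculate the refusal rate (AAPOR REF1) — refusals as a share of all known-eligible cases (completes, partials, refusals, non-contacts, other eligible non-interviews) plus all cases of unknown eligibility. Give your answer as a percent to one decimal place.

18.2%

Top: 192
Base: 370 + 33 + 192 + 180 + 16 + 265 = 1056
REF1 = 192 / 1056 = 0.1818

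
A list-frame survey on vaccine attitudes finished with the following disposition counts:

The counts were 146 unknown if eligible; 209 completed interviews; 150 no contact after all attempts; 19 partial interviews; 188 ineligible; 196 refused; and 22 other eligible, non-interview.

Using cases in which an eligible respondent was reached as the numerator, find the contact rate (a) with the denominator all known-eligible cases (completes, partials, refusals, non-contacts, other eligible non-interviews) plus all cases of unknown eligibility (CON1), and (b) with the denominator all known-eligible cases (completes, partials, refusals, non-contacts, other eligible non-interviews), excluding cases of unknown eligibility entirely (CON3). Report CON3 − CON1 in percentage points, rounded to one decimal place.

Top = 209 + 19 + 196 + 22 = 446
Denominator = 209 + 19 + 196 + 150 + 22 + 146 = 742
CON1 = 446 / 742 = 0.6011
Denominator = 209 + 19 + 196 + 150 + 22 = 596
CON3 = 446 / 596 = 0.7483
Difference = 74.83 − 60.11 = 14.72 percentage points

14.7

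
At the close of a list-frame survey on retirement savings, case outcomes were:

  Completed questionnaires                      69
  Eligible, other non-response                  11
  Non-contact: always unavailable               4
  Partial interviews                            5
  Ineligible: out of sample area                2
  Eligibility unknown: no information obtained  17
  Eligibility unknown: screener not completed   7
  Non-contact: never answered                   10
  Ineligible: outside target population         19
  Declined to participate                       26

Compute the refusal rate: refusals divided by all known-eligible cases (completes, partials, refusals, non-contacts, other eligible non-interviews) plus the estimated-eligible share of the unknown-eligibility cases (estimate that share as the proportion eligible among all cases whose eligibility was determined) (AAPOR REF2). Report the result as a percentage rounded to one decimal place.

17.9%

Never reached = 10 + 4 = 14
Unknown eligibility = 7 + 17 = 24
Not eligible = 19 + 2 = 21
Num: 26
Eligible (known): 69 + 5 + 26 + 14 + 11 = 125
e = 125 / (125 + 21) = 125 / 146 = 0.8562
Estimated eligible among unknowns: 0.8562 × 24 = 20.55
Denominator: 125 + 20.55 = 145.55
REF2 = 26 / 145.55 = 0.1786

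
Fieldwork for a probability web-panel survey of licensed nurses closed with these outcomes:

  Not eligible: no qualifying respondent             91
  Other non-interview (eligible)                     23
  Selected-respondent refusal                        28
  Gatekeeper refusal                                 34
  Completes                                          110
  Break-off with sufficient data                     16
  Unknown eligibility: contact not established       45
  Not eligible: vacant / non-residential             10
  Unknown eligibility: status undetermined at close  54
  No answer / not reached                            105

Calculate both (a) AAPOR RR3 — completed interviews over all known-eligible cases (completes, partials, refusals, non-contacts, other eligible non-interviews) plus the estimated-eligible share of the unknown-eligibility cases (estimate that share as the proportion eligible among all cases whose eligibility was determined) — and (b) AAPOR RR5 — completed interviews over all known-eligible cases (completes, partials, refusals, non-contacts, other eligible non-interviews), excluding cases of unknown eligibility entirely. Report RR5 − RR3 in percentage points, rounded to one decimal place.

Refusal or break-off = 34 + 28 = 62
Eligibility not determined = 45 + 54 = 99
Ineligible = 91 + 10 = 101
Numerator → 110
Determined eligible → 110 + 16 + 62 + 105 + 23 = 316
e = 316 / (316 + 101) = 316 / 417 = 0.7578
Eligible share of unknowns → 0.7578 × 99 = 75.02
Base → 316 + 75.02 = 391.02
RR3 = 110 / 391.02 = 0.2813
Base → 110 + 16 + 62 + 105 + 23 = 316
RR5 = 110 / 316 = 0.3481
Difference = 34.81 − 28.13 = 6.68 percentage points

6.7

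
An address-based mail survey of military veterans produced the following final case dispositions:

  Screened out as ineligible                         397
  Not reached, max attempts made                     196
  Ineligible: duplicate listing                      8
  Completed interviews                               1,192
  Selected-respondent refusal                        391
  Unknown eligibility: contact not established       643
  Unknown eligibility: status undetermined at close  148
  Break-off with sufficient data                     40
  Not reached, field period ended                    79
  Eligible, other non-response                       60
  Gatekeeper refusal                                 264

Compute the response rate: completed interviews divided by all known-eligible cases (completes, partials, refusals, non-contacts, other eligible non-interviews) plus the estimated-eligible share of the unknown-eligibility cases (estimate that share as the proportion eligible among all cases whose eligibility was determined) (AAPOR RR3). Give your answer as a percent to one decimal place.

41.2%

Refused = 264 + 391 = 655
No answer / not reached = 79 + 196 = 275
Eligibility not determined = 643 + 148 = 791
Ineligible = 397 + 8 = 405
Num → 1192
Eligible (known) → 1192 + 40 + 655 + 275 + 60 = 2222
e = 2222 / (2222 + 405) = 2222 / 2627 = 0.8458
Eligible share of unknowns → 0.8458 × 791 = 669.03
Denom → 2222 + 669.03 = 2891.03
RR3 = 1192 / 2891.03 = 0.4123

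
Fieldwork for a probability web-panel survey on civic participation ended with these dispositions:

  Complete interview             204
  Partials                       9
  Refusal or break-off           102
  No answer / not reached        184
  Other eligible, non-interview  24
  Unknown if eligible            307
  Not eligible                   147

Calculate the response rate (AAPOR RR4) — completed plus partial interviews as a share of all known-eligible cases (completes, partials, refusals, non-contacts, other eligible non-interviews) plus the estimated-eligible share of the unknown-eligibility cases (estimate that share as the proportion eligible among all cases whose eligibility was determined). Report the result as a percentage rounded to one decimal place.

27.9%

Numerator: 204 + 9 = 213
Eligible (known): 204 + 9 + 102 + 184 + 24 = 523
e = 523 / (523 + 147) = 523 / 670 = 0.7806
Estimated eligible among unknowns: 0.7806 × 307 = 239.64
Base: 523 + 239.64 = 762.64
RR4 = 213 / 762.64 = 0.2793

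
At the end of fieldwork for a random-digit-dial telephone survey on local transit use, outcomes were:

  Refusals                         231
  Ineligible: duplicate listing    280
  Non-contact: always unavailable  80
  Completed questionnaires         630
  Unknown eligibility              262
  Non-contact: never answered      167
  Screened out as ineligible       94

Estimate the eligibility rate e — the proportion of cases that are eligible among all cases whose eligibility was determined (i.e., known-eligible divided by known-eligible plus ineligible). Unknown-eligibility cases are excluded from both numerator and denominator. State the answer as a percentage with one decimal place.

74.8%

Never reached = 167 + 80 = 247
Screened out, ineligible = 94 + 280 = 374
Determined eligible → 630 + 231 + 247 = 1108
e = 1108 / (1108 + 374) = 1108 / 1482 = 0.7476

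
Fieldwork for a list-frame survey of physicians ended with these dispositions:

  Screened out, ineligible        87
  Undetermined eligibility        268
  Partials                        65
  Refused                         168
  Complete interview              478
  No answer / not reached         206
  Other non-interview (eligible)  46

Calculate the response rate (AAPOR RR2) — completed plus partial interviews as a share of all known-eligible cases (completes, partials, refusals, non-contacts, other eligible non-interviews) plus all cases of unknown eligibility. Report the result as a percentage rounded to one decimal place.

44.1%

Num: 478 + 65 = 543
Base: 478 + 65 + 168 + 206 + 46 + 268 = 1231
RR2 = 543 / 1231 = 0.4411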